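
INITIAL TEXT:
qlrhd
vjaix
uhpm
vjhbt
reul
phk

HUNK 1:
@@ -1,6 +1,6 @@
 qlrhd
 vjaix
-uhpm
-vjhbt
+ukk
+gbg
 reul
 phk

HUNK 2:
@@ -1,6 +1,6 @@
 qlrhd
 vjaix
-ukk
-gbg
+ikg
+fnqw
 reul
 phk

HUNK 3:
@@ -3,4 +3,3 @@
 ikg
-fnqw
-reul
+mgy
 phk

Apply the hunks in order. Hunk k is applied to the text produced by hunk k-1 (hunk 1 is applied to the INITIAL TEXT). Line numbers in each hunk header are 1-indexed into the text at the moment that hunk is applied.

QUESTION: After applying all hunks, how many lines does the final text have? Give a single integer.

Answer: 5

Derivation:
Hunk 1: at line 1 remove [uhpm,vjhbt] add [ukk,gbg] -> 6 lines: qlrhd vjaix ukk gbg reul phk
Hunk 2: at line 1 remove [ukk,gbg] add [ikg,fnqw] -> 6 lines: qlrhd vjaix ikg fnqw reul phk
Hunk 3: at line 3 remove [fnqw,reul] add [mgy] -> 5 lines: qlrhd vjaix ikg mgy phk
Final line count: 5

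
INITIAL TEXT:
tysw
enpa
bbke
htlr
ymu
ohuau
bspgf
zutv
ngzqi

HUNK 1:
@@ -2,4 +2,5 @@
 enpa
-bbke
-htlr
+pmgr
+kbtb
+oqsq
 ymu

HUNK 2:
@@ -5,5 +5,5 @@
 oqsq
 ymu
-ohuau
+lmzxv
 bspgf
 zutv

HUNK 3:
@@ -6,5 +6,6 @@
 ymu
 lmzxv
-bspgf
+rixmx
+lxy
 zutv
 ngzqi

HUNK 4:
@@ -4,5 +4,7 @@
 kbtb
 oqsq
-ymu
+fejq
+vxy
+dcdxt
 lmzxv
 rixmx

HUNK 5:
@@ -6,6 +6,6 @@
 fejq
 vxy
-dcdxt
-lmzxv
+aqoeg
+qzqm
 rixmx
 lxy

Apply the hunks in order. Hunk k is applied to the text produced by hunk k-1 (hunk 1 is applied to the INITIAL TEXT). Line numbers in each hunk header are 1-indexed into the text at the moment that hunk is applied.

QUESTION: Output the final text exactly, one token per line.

Answer: tysw
enpa
pmgr
kbtb
oqsq
fejq
vxy
aqoeg
qzqm
rixmx
lxy
zutv
ngzqi

Derivation:
Hunk 1: at line 2 remove [bbke,htlr] add [pmgr,kbtb,oqsq] -> 10 lines: tysw enpa pmgr kbtb oqsq ymu ohuau bspgf zutv ngzqi
Hunk 2: at line 5 remove [ohuau] add [lmzxv] -> 10 lines: tysw enpa pmgr kbtb oqsq ymu lmzxv bspgf zutv ngzqi
Hunk 3: at line 6 remove [bspgf] add [rixmx,lxy] -> 11 lines: tysw enpa pmgr kbtb oqsq ymu lmzxv rixmx lxy zutv ngzqi
Hunk 4: at line 4 remove [ymu] add [fejq,vxy,dcdxt] -> 13 lines: tysw enpa pmgr kbtb oqsq fejq vxy dcdxt lmzxv rixmx lxy zutv ngzqi
Hunk 5: at line 6 remove [dcdxt,lmzxv] add [aqoeg,qzqm] -> 13 lines: tysw enpa pmgr kbtb oqsq fejq vxy aqoeg qzqm rixmx lxy zutv ngzqi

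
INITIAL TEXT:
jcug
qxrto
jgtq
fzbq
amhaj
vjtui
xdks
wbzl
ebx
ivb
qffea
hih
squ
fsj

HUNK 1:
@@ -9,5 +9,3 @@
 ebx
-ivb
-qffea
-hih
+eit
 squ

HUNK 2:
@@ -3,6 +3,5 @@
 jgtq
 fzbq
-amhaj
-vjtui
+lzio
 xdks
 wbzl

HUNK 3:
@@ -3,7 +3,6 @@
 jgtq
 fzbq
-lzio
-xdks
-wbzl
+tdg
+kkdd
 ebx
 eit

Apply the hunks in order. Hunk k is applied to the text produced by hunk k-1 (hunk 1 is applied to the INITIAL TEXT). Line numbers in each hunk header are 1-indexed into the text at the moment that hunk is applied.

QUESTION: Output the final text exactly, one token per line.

Answer: jcug
qxrto
jgtq
fzbq
tdg
kkdd
ebx
eit
squ
fsj

Derivation:
Hunk 1: at line 9 remove [ivb,qffea,hih] add [eit] -> 12 lines: jcug qxrto jgtq fzbq amhaj vjtui xdks wbzl ebx eit squ fsj
Hunk 2: at line 3 remove [amhaj,vjtui] add [lzio] -> 11 lines: jcug qxrto jgtq fzbq lzio xdks wbzl ebx eit squ fsj
Hunk 3: at line 3 remove [lzio,xdks,wbzl] add [tdg,kkdd] -> 10 lines: jcug qxrto jgtq fzbq tdg kkdd ebx eit squ fsj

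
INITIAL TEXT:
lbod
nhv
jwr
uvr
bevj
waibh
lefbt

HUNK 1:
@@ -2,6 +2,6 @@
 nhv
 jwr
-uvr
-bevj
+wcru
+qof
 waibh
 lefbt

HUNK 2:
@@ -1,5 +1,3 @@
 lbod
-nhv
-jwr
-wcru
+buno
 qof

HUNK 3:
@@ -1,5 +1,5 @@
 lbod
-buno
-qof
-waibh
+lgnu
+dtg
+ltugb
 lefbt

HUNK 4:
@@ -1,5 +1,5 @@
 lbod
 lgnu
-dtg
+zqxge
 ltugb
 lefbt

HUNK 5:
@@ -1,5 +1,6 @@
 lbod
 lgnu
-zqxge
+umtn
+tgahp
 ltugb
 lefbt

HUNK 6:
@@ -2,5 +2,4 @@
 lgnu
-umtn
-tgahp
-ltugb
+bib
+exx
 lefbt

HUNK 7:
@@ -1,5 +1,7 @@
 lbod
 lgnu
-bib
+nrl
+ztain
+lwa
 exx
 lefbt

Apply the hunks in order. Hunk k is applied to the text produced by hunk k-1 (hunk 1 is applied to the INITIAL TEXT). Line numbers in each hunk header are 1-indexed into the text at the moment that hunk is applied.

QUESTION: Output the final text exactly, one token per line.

Hunk 1: at line 2 remove [uvr,bevj] add [wcru,qof] -> 7 lines: lbod nhv jwr wcru qof waibh lefbt
Hunk 2: at line 1 remove [nhv,jwr,wcru] add [buno] -> 5 lines: lbod buno qof waibh lefbt
Hunk 3: at line 1 remove [buno,qof,waibh] add [lgnu,dtg,ltugb] -> 5 lines: lbod lgnu dtg ltugb lefbt
Hunk 4: at line 1 remove [dtg] add [zqxge] -> 5 lines: lbod lgnu zqxge ltugb lefbt
Hunk 5: at line 1 remove [zqxge] add [umtn,tgahp] -> 6 lines: lbod lgnu umtn tgahp ltugb lefbt
Hunk 6: at line 2 remove [umtn,tgahp,ltugb] add [bib,exx] -> 5 lines: lbod lgnu bib exx lefbt
Hunk 7: at line 1 remove [bib] add [nrl,ztain,lwa] -> 7 lines: lbod lgnu nrl ztain lwa exx lefbt

Answer: lbod
lgnu
nrl
ztain
lwa
exx
lefbt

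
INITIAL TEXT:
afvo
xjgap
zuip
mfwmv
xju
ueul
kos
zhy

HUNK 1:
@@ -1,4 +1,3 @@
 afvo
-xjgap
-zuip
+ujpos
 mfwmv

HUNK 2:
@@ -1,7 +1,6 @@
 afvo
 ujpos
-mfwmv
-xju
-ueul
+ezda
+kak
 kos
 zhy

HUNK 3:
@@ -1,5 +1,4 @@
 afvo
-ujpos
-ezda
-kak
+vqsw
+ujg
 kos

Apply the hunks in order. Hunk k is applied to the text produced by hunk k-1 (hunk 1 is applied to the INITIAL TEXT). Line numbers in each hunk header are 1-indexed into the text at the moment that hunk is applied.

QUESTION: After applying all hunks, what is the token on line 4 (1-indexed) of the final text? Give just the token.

Hunk 1: at line 1 remove [xjgap,zuip] add [ujpos] -> 7 lines: afvo ujpos mfwmv xju ueul kos zhy
Hunk 2: at line 1 remove [mfwmv,xju,ueul] add [ezda,kak] -> 6 lines: afvo ujpos ezda kak kos zhy
Hunk 3: at line 1 remove [ujpos,ezda,kak] add [vqsw,ujg] -> 5 lines: afvo vqsw ujg kos zhy
Final line 4: kos

Answer: kos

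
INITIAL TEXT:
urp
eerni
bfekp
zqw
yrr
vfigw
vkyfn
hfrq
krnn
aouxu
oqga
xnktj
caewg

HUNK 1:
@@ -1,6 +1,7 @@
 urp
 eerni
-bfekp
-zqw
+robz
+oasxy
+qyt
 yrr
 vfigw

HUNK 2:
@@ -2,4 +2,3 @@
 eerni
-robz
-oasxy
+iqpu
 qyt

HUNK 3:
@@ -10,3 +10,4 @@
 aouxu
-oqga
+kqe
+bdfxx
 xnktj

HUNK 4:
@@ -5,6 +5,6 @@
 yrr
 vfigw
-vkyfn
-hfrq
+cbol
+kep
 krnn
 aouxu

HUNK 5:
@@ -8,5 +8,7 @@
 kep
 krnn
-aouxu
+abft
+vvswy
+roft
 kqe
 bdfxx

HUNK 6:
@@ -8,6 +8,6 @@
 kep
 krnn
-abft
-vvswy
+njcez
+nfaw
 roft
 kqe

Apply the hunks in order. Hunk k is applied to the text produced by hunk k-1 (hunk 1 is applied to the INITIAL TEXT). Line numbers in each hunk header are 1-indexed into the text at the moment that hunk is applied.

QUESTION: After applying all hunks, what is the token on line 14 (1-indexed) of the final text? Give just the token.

Answer: bdfxx

Derivation:
Hunk 1: at line 1 remove [bfekp,zqw] add [robz,oasxy,qyt] -> 14 lines: urp eerni robz oasxy qyt yrr vfigw vkyfn hfrq krnn aouxu oqga xnktj caewg
Hunk 2: at line 2 remove [robz,oasxy] add [iqpu] -> 13 lines: urp eerni iqpu qyt yrr vfigw vkyfn hfrq krnn aouxu oqga xnktj caewg
Hunk 3: at line 10 remove [oqga] add [kqe,bdfxx] -> 14 lines: urp eerni iqpu qyt yrr vfigw vkyfn hfrq krnn aouxu kqe bdfxx xnktj caewg
Hunk 4: at line 5 remove [vkyfn,hfrq] add [cbol,kep] -> 14 lines: urp eerni iqpu qyt yrr vfigw cbol kep krnn aouxu kqe bdfxx xnktj caewg
Hunk 5: at line 8 remove [aouxu] add [abft,vvswy,roft] -> 16 lines: urp eerni iqpu qyt yrr vfigw cbol kep krnn abft vvswy roft kqe bdfxx xnktj caewg
Hunk 6: at line 8 remove [abft,vvswy] add [njcez,nfaw] -> 16 lines: urp eerni iqpu qyt yrr vfigw cbol kep krnn njcez nfaw roft kqe bdfxx xnktj caewg
Final line 14: bdfxx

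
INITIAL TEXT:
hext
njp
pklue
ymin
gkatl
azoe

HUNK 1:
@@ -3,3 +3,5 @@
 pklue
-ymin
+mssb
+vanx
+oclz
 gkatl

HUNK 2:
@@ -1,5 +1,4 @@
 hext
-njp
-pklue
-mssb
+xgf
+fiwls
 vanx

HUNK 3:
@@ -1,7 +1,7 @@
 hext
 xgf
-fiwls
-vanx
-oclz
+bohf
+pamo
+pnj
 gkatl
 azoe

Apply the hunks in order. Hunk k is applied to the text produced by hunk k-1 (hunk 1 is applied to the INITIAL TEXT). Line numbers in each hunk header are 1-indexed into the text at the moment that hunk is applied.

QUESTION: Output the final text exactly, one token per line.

Answer: hext
xgf
bohf
pamo
pnj
gkatl
azoe

Derivation:
Hunk 1: at line 3 remove [ymin] add [mssb,vanx,oclz] -> 8 lines: hext njp pklue mssb vanx oclz gkatl azoe
Hunk 2: at line 1 remove [njp,pklue,mssb] add [xgf,fiwls] -> 7 lines: hext xgf fiwls vanx oclz gkatl azoe
Hunk 3: at line 1 remove [fiwls,vanx,oclz] add [bohf,pamo,pnj] -> 7 lines: hext xgf bohf pamo pnj gkatl azoe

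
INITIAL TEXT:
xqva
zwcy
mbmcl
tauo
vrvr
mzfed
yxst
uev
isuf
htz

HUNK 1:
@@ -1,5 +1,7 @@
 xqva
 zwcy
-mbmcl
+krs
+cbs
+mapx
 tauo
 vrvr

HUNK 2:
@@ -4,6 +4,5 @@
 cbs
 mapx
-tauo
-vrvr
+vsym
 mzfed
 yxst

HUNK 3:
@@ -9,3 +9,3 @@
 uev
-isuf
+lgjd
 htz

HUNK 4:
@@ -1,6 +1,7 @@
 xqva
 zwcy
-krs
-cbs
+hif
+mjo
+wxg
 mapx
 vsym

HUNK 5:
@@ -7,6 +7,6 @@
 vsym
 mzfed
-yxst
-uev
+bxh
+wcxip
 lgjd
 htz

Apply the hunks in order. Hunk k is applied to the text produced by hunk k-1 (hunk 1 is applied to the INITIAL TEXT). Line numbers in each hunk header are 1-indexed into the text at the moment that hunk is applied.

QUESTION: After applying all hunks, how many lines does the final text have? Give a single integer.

Hunk 1: at line 1 remove [mbmcl] add [krs,cbs,mapx] -> 12 lines: xqva zwcy krs cbs mapx tauo vrvr mzfed yxst uev isuf htz
Hunk 2: at line 4 remove [tauo,vrvr] add [vsym] -> 11 lines: xqva zwcy krs cbs mapx vsym mzfed yxst uev isuf htz
Hunk 3: at line 9 remove [isuf] add [lgjd] -> 11 lines: xqva zwcy krs cbs mapx vsym mzfed yxst uev lgjd htz
Hunk 4: at line 1 remove [krs,cbs] add [hif,mjo,wxg] -> 12 lines: xqva zwcy hif mjo wxg mapx vsym mzfed yxst uev lgjd htz
Hunk 5: at line 7 remove [yxst,uev] add [bxh,wcxip] -> 12 lines: xqva zwcy hif mjo wxg mapx vsym mzfed bxh wcxip lgjd htz
Final line count: 12

Answer: 12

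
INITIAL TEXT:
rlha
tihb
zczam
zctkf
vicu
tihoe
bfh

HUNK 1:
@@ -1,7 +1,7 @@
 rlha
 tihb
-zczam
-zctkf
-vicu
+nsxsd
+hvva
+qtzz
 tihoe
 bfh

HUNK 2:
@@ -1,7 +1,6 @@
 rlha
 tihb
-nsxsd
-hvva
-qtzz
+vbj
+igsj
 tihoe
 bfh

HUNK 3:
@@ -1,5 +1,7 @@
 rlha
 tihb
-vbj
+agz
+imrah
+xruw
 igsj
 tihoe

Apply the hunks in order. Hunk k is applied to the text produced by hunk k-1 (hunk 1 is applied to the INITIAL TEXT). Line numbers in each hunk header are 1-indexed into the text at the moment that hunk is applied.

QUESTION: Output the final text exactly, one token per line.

Answer: rlha
tihb
agz
imrah
xruw
igsj
tihoe
bfh

Derivation:
Hunk 1: at line 1 remove [zczam,zctkf,vicu] add [nsxsd,hvva,qtzz] -> 7 lines: rlha tihb nsxsd hvva qtzz tihoe bfh
Hunk 2: at line 1 remove [nsxsd,hvva,qtzz] add [vbj,igsj] -> 6 lines: rlha tihb vbj igsj tihoe bfh
Hunk 3: at line 1 remove [vbj] add [agz,imrah,xruw] -> 8 lines: rlha tihb agz imrah xruw igsj tihoe bfh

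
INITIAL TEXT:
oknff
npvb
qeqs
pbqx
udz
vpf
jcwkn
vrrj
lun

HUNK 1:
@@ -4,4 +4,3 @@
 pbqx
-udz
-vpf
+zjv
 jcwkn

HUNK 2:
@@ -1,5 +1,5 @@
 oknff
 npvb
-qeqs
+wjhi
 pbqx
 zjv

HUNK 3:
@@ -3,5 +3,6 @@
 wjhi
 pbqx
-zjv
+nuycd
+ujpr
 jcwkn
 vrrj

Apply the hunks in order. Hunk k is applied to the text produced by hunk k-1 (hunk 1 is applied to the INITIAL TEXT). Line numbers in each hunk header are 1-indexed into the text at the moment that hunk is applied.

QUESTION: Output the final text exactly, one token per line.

Hunk 1: at line 4 remove [udz,vpf] add [zjv] -> 8 lines: oknff npvb qeqs pbqx zjv jcwkn vrrj lun
Hunk 2: at line 1 remove [qeqs] add [wjhi] -> 8 lines: oknff npvb wjhi pbqx zjv jcwkn vrrj lun
Hunk 3: at line 3 remove [zjv] add [nuycd,ujpr] -> 9 lines: oknff npvb wjhi pbqx nuycd ujpr jcwkn vrrj lun

Answer: oknff
npvb
wjhi
pbqx
nuycd
ujpr
jcwkn
vrrj
lun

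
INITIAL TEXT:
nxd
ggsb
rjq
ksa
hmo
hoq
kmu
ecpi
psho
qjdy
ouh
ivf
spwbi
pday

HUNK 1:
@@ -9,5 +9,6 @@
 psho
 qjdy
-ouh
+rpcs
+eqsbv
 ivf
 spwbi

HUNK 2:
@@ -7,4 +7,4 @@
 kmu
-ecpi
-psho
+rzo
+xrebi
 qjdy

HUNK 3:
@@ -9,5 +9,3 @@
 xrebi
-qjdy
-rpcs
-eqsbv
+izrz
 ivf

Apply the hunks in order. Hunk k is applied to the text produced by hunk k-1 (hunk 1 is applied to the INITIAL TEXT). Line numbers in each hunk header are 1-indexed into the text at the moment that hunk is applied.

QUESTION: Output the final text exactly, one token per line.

Hunk 1: at line 9 remove [ouh] add [rpcs,eqsbv] -> 15 lines: nxd ggsb rjq ksa hmo hoq kmu ecpi psho qjdy rpcs eqsbv ivf spwbi pday
Hunk 2: at line 7 remove [ecpi,psho] add [rzo,xrebi] -> 15 lines: nxd ggsb rjq ksa hmo hoq kmu rzo xrebi qjdy rpcs eqsbv ivf spwbi pday
Hunk 3: at line 9 remove [qjdy,rpcs,eqsbv] add [izrz] -> 13 lines: nxd ggsb rjq ksa hmo hoq kmu rzo xrebi izrz ivf spwbi pday

Answer: nxd
ggsb
rjq
ksa
hmo
hoq
kmu
rzo
xrebi
izrz
ivf
spwbi
pday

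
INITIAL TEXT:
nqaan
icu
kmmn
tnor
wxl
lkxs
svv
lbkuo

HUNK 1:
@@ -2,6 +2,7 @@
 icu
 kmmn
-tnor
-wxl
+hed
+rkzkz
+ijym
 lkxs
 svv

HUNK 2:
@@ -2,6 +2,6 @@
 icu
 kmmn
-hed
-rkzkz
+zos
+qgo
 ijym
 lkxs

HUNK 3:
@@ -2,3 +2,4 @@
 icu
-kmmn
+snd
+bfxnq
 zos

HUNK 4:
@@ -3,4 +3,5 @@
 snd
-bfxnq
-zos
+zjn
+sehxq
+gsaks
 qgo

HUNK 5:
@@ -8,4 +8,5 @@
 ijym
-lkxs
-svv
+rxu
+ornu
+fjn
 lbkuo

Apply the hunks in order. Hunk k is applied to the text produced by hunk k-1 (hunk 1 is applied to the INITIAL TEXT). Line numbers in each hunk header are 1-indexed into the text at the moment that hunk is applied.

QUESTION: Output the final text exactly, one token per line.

Answer: nqaan
icu
snd
zjn
sehxq
gsaks
qgo
ijym
rxu
ornu
fjn
lbkuo

Derivation:
Hunk 1: at line 2 remove [tnor,wxl] add [hed,rkzkz,ijym] -> 9 lines: nqaan icu kmmn hed rkzkz ijym lkxs svv lbkuo
Hunk 2: at line 2 remove [hed,rkzkz] add [zos,qgo] -> 9 lines: nqaan icu kmmn zos qgo ijym lkxs svv lbkuo
Hunk 3: at line 2 remove [kmmn] add [snd,bfxnq] -> 10 lines: nqaan icu snd bfxnq zos qgo ijym lkxs svv lbkuo
Hunk 4: at line 3 remove [bfxnq,zos] add [zjn,sehxq,gsaks] -> 11 lines: nqaan icu snd zjn sehxq gsaks qgo ijym lkxs svv lbkuo
Hunk 5: at line 8 remove [lkxs,svv] add [rxu,ornu,fjn] -> 12 lines: nqaan icu snd zjn sehxq gsaks qgo ijym rxu ornu fjn lbkuo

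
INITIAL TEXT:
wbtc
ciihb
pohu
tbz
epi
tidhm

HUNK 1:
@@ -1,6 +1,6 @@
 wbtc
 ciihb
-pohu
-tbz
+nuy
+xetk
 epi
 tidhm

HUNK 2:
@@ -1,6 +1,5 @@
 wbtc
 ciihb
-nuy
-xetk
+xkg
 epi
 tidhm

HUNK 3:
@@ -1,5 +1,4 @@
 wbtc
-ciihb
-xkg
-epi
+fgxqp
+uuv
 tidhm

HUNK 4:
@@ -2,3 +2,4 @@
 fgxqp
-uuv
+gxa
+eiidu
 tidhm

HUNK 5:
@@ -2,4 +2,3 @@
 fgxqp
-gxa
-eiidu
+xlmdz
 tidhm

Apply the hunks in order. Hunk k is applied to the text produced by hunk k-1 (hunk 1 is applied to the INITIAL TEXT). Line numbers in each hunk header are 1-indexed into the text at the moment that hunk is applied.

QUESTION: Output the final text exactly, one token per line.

Answer: wbtc
fgxqp
xlmdz
tidhm

Derivation:
Hunk 1: at line 1 remove [pohu,tbz] add [nuy,xetk] -> 6 lines: wbtc ciihb nuy xetk epi tidhm
Hunk 2: at line 1 remove [nuy,xetk] add [xkg] -> 5 lines: wbtc ciihb xkg epi tidhm
Hunk 3: at line 1 remove [ciihb,xkg,epi] add [fgxqp,uuv] -> 4 lines: wbtc fgxqp uuv tidhm
Hunk 4: at line 2 remove [uuv] add [gxa,eiidu] -> 5 lines: wbtc fgxqp gxa eiidu tidhm
Hunk 5: at line 2 remove [gxa,eiidu] add [xlmdz] -> 4 lines: wbtc fgxqp xlmdz tidhm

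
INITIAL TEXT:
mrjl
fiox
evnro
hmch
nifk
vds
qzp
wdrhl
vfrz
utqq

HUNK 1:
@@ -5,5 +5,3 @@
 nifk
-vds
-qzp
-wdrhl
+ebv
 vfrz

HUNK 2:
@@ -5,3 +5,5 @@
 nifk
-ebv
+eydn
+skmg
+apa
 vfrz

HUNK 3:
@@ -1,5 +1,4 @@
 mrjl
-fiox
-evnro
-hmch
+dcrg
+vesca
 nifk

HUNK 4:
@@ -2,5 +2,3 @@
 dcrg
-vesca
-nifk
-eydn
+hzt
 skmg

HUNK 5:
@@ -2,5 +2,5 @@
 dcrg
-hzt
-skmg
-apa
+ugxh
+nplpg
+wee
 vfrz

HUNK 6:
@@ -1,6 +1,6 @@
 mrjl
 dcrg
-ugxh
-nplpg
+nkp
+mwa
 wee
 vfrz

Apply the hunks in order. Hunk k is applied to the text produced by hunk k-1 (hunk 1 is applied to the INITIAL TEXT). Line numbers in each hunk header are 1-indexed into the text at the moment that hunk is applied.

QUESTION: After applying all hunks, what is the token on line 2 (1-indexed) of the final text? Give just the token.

Hunk 1: at line 5 remove [vds,qzp,wdrhl] add [ebv] -> 8 lines: mrjl fiox evnro hmch nifk ebv vfrz utqq
Hunk 2: at line 5 remove [ebv] add [eydn,skmg,apa] -> 10 lines: mrjl fiox evnro hmch nifk eydn skmg apa vfrz utqq
Hunk 3: at line 1 remove [fiox,evnro,hmch] add [dcrg,vesca] -> 9 lines: mrjl dcrg vesca nifk eydn skmg apa vfrz utqq
Hunk 4: at line 2 remove [vesca,nifk,eydn] add [hzt] -> 7 lines: mrjl dcrg hzt skmg apa vfrz utqq
Hunk 5: at line 2 remove [hzt,skmg,apa] add [ugxh,nplpg,wee] -> 7 lines: mrjl dcrg ugxh nplpg wee vfrz utqq
Hunk 6: at line 1 remove [ugxh,nplpg] add [nkp,mwa] -> 7 lines: mrjl dcrg nkp mwa wee vfrz utqq
Final line 2: dcrg

Answer: dcrg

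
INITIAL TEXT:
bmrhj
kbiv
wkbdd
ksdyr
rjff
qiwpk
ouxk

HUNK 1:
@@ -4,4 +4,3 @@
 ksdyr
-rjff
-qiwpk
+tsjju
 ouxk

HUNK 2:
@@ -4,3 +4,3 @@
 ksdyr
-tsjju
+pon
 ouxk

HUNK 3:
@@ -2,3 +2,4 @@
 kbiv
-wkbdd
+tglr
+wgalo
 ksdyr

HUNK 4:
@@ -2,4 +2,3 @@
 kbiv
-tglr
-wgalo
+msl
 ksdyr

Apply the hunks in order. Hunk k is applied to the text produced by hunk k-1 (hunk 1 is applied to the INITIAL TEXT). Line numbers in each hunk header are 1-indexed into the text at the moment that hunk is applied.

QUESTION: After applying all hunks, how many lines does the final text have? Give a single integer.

Answer: 6

Derivation:
Hunk 1: at line 4 remove [rjff,qiwpk] add [tsjju] -> 6 lines: bmrhj kbiv wkbdd ksdyr tsjju ouxk
Hunk 2: at line 4 remove [tsjju] add [pon] -> 6 lines: bmrhj kbiv wkbdd ksdyr pon ouxk
Hunk 3: at line 2 remove [wkbdd] add [tglr,wgalo] -> 7 lines: bmrhj kbiv tglr wgalo ksdyr pon ouxk
Hunk 4: at line 2 remove [tglr,wgalo] add [msl] -> 6 lines: bmrhj kbiv msl ksdyr pon ouxk
Final line count: 6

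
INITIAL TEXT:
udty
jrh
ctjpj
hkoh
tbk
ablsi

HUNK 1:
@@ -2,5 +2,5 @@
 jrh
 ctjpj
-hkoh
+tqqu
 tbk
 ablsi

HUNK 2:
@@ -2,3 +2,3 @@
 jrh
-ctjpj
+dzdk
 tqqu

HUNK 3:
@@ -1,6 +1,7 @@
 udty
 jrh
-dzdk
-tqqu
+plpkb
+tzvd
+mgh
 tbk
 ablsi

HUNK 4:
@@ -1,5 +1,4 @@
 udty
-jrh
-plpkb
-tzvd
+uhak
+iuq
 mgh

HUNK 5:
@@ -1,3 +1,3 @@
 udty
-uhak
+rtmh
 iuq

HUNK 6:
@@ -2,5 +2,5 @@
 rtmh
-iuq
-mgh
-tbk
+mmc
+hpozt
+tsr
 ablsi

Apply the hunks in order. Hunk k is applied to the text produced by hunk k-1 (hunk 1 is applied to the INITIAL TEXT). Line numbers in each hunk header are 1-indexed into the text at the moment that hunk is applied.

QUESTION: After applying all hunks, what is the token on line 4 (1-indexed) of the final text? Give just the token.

Answer: hpozt

Derivation:
Hunk 1: at line 2 remove [hkoh] add [tqqu] -> 6 lines: udty jrh ctjpj tqqu tbk ablsi
Hunk 2: at line 2 remove [ctjpj] add [dzdk] -> 6 lines: udty jrh dzdk tqqu tbk ablsi
Hunk 3: at line 1 remove [dzdk,tqqu] add [plpkb,tzvd,mgh] -> 7 lines: udty jrh plpkb tzvd mgh tbk ablsi
Hunk 4: at line 1 remove [jrh,plpkb,tzvd] add [uhak,iuq] -> 6 lines: udty uhak iuq mgh tbk ablsi
Hunk 5: at line 1 remove [uhak] add [rtmh] -> 6 lines: udty rtmh iuq mgh tbk ablsi
Hunk 6: at line 2 remove [iuq,mgh,tbk] add [mmc,hpozt,tsr] -> 6 lines: udty rtmh mmc hpozt tsr ablsi
Final line 4: hpozt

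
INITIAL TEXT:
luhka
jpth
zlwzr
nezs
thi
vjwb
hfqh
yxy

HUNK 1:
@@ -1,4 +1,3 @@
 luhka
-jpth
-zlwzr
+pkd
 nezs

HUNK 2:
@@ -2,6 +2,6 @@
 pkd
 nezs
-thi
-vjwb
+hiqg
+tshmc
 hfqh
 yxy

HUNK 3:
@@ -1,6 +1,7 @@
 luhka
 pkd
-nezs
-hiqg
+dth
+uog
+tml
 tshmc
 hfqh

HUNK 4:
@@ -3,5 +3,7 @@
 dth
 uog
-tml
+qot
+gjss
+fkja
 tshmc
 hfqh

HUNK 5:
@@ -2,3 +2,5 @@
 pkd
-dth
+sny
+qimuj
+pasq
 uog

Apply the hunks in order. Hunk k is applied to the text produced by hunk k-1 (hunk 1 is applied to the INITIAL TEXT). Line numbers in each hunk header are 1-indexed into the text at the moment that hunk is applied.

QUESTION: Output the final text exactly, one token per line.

Hunk 1: at line 1 remove [jpth,zlwzr] add [pkd] -> 7 lines: luhka pkd nezs thi vjwb hfqh yxy
Hunk 2: at line 2 remove [thi,vjwb] add [hiqg,tshmc] -> 7 lines: luhka pkd nezs hiqg tshmc hfqh yxy
Hunk 3: at line 1 remove [nezs,hiqg] add [dth,uog,tml] -> 8 lines: luhka pkd dth uog tml tshmc hfqh yxy
Hunk 4: at line 3 remove [tml] add [qot,gjss,fkja] -> 10 lines: luhka pkd dth uog qot gjss fkja tshmc hfqh yxy
Hunk 5: at line 2 remove [dth] add [sny,qimuj,pasq] -> 12 lines: luhka pkd sny qimuj pasq uog qot gjss fkja tshmc hfqh yxy

Answer: luhka
pkd
sny
qimuj
pasq
uog
qot
gjss
fkja
tshmc
hfqh
yxy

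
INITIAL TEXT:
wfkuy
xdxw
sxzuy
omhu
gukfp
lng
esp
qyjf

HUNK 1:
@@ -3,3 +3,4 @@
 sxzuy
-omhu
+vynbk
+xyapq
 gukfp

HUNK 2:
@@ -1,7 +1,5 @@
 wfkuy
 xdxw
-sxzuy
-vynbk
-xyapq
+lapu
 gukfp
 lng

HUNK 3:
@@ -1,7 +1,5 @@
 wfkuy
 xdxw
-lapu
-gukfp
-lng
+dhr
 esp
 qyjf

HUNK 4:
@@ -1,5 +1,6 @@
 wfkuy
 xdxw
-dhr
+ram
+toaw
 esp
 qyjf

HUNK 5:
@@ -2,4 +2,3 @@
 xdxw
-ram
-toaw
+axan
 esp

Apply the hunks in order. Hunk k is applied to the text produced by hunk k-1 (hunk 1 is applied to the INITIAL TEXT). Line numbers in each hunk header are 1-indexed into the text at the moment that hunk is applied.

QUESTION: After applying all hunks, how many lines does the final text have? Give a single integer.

Hunk 1: at line 3 remove [omhu] add [vynbk,xyapq] -> 9 lines: wfkuy xdxw sxzuy vynbk xyapq gukfp lng esp qyjf
Hunk 2: at line 1 remove [sxzuy,vynbk,xyapq] add [lapu] -> 7 lines: wfkuy xdxw lapu gukfp lng esp qyjf
Hunk 3: at line 1 remove [lapu,gukfp,lng] add [dhr] -> 5 lines: wfkuy xdxw dhr esp qyjf
Hunk 4: at line 1 remove [dhr] add [ram,toaw] -> 6 lines: wfkuy xdxw ram toaw esp qyjf
Hunk 5: at line 2 remove [ram,toaw] add [axan] -> 5 lines: wfkuy xdxw axan esp qyjf
Final line count: 5

Answer: 5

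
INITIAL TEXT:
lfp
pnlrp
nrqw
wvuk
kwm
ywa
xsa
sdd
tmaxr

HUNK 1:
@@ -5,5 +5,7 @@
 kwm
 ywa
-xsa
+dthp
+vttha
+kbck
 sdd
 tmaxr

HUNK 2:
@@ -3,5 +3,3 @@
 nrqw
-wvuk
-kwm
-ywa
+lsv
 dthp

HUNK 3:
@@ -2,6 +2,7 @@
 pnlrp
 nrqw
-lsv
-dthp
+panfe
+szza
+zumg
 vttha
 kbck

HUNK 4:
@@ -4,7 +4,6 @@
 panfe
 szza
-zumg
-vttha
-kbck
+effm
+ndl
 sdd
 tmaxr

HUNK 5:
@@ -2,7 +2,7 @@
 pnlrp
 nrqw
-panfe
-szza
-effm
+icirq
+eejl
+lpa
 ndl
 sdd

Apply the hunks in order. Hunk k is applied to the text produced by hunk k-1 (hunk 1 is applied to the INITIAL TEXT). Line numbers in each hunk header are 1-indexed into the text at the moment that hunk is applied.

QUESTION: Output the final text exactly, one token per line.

Answer: lfp
pnlrp
nrqw
icirq
eejl
lpa
ndl
sdd
tmaxr

Derivation:
Hunk 1: at line 5 remove [xsa] add [dthp,vttha,kbck] -> 11 lines: lfp pnlrp nrqw wvuk kwm ywa dthp vttha kbck sdd tmaxr
Hunk 2: at line 3 remove [wvuk,kwm,ywa] add [lsv] -> 9 lines: lfp pnlrp nrqw lsv dthp vttha kbck sdd tmaxr
Hunk 3: at line 2 remove [lsv,dthp] add [panfe,szza,zumg] -> 10 lines: lfp pnlrp nrqw panfe szza zumg vttha kbck sdd tmaxr
Hunk 4: at line 4 remove [zumg,vttha,kbck] add [effm,ndl] -> 9 lines: lfp pnlrp nrqw panfe szza effm ndl sdd tmaxr
Hunk 5: at line 2 remove [panfe,szza,effm] add [icirq,eejl,lpa] -> 9 lines: lfp pnlrp nrqw icirq eejl lpa ndl sdd tmaxr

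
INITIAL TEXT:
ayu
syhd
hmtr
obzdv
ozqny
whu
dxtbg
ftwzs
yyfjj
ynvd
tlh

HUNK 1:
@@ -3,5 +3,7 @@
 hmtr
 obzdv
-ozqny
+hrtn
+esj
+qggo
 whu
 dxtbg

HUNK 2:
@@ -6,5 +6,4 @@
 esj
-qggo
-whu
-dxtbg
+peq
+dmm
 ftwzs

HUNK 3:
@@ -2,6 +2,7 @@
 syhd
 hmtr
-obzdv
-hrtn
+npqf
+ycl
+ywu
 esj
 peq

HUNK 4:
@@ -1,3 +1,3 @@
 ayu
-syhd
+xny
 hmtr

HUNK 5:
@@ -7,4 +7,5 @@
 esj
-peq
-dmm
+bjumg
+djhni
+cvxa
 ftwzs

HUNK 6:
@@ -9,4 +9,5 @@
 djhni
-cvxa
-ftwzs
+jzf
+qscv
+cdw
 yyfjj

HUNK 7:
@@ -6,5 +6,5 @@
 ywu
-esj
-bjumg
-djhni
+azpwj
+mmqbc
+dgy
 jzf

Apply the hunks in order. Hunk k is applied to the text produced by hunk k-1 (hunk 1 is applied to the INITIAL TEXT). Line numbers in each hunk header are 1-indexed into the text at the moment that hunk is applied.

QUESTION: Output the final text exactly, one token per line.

Answer: ayu
xny
hmtr
npqf
ycl
ywu
azpwj
mmqbc
dgy
jzf
qscv
cdw
yyfjj
ynvd
tlh

Derivation:
Hunk 1: at line 3 remove [ozqny] add [hrtn,esj,qggo] -> 13 lines: ayu syhd hmtr obzdv hrtn esj qggo whu dxtbg ftwzs yyfjj ynvd tlh
Hunk 2: at line 6 remove [qggo,whu,dxtbg] add [peq,dmm] -> 12 lines: ayu syhd hmtr obzdv hrtn esj peq dmm ftwzs yyfjj ynvd tlh
Hunk 3: at line 2 remove [obzdv,hrtn] add [npqf,ycl,ywu] -> 13 lines: ayu syhd hmtr npqf ycl ywu esj peq dmm ftwzs yyfjj ynvd tlh
Hunk 4: at line 1 remove [syhd] add [xny] -> 13 lines: ayu xny hmtr npqf ycl ywu esj peq dmm ftwzs yyfjj ynvd tlh
Hunk 5: at line 7 remove [peq,dmm] add [bjumg,djhni,cvxa] -> 14 lines: ayu xny hmtr npqf ycl ywu esj bjumg djhni cvxa ftwzs yyfjj ynvd tlh
Hunk 6: at line 9 remove [cvxa,ftwzs] add [jzf,qscv,cdw] -> 15 lines: ayu xny hmtr npqf ycl ywu esj bjumg djhni jzf qscv cdw yyfjj ynvd tlh
Hunk 7: at line 6 remove [esj,bjumg,djhni] add [azpwj,mmqbc,dgy] -> 15 lines: ayu xny hmtr npqf ycl ywu azpwj mmqbc dgy jzf qscv cdw yyfjj ynvd tlh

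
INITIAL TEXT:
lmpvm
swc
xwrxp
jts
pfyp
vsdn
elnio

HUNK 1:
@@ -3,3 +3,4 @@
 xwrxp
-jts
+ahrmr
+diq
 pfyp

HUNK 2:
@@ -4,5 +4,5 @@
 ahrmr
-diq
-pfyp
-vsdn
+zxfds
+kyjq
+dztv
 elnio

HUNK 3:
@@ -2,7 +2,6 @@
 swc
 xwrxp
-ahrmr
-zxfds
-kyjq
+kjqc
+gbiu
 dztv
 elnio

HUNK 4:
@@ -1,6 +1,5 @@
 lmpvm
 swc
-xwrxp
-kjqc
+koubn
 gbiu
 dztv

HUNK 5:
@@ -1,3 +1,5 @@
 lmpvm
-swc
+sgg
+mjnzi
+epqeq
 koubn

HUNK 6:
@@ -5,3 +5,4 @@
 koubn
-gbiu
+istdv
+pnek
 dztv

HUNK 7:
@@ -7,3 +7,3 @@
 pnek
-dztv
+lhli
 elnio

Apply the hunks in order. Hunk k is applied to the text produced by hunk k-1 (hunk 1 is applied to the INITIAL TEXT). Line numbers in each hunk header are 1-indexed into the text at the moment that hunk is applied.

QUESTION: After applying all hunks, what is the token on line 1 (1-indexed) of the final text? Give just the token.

Answer: lmpvm

Derivation:
Hunk 1: at line 3 remove [jts] add [ahrmr,diq] -> 8 lines: lmpvm swc xwrxp ahrmr diq pfyp vsdn elnio
Hunk 2: at line 4 remove [diq,pfyp,vsdn] add [zxfds,kyjq,dztv] -> 8 lines: lmpvm swc xwrxp ahrmr zxfds kyjq dztv elnio
Hunk 3: at line 2 remove [ahrmr,zxfds,kyjq] add [kjqc,gbiu] -> 7 lines: lmpvm swc xwrxp kjqc gbiu dztv elnio
Hunk 4: at line 1 remove [xwrxp,kjqc] add [koubn] -> 6 lines: lmpvm swc koubn gbiu dztv elnio
Hunk 5: at line 1 remove [swc] add [sgg,mjnzi,epqeq] -> 8 lines: lmpvm sgg mjnzi epqeq koubn gbiu dztv elnio
Hunk 6: at line 5 remove [gbiu] add [istdv,pnek] -> 9 lines: lmpvm sgg mjnzi epqeq koubn istdv pnek dztv elnio
Hunk 7: at line 7 remove [dztv] add [lhli] -> 9 lines: lmpvm sgg mjnzi epqeq koubn istdv pnek lhli elnio
Final line 1: lmpvm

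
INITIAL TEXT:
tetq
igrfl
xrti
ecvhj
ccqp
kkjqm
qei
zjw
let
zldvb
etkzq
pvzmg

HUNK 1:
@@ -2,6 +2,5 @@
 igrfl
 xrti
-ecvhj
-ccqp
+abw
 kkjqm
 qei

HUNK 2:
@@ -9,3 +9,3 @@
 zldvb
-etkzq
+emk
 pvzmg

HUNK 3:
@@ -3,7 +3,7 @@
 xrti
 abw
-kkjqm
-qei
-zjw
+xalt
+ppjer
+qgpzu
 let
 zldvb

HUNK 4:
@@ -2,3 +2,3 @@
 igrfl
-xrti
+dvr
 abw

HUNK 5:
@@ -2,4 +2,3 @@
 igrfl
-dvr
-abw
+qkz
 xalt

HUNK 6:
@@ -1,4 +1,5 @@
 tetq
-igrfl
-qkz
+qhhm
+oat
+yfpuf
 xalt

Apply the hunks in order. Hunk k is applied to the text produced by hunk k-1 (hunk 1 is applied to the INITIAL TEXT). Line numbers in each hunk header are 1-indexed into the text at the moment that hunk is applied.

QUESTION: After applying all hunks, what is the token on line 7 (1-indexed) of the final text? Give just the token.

Hunk 1: at line 2 remove [ecvhj,ccqp] add [abw] -> 11 lines: tetq igrfl xrti abw kkjqm qei zjw let zldvb etkzq pvzmg
Hunk 2: at line 9 remove [etkzq] add [emk] -> 11 lines: tetq igrfl xrti abw kkjqm qei zjw let zldvb emk pvzmg
Hunk 3: at line 3 remove [kkjqm,qei,zjw] add [xalt,ppjer,qgpzu] -> 11 lines: tetq igrfl xrti abw xalt ppjer qgpzu let zldvb emk pvzmg
Hunk 4: at line 2 remove [xrti] add [dvr] -> 11 lines: tetq igrfl dvr abw xalt ppjer qgpzu let zldvb emk pvzmg
Hunk 5: at line 2 remove [dvr,abw] add [qkz] -> 10 lines: tetq igrfl qkz xalt ppjer qgpzu let zldvb emk pvzmg
Hunk 6: at line 1 remove [igrfl,qkz] add [qhhm,oat,yfpuf] -> 11 lines: tetq qhhm oat yfpuf xalt ppjer qgpzu let zldvb emk pvzmg
Final line 7: qgpzu

Answer: qgpzu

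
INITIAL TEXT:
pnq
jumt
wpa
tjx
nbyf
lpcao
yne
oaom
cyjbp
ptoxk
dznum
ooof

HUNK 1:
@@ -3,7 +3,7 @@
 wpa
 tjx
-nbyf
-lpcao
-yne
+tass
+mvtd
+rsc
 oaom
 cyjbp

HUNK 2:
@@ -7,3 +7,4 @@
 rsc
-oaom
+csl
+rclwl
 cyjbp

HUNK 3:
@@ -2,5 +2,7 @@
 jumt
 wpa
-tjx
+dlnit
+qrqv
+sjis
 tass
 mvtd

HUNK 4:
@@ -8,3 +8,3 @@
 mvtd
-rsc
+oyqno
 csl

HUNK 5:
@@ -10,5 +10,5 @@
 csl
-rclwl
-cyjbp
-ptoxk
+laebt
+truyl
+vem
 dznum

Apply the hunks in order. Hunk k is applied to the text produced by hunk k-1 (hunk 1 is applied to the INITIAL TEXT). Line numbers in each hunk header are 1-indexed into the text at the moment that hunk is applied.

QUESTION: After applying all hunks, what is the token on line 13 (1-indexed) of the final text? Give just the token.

Answer: vem

Derivation:
Hunk 1: at line 3 remove [nbyf,lpcao,yne] add [tass,mvtd,rsc] -> 12 lines: pnq jumt wpa tjx tass mvtd rsc oaom cyjbp ptoxk dznum ooof
Hunk 2: at line 7 remove [oaom] add [csl,rclwl] -> 13 lines: pnq jumt wpa tjx tass mvtd rsc csl rclwl cyjbp ptoxk dznum ooof
Hunk 3: at line 2 remove [tjx] add [dlnit,qrqv,sjis] -> 15 lines: pnq jumt wpa dlnit qrqv sjis tass mvtd rsc csl rclwl cyjbp ptoxk dznum ooof
Hunk 4: at line 8 remove [rsc] add [oyqno] -> 15 lines: pnq jumt wpa dlnit qrqv sjis tass mvtd oyqno csl rclwl cyjbp ptoxk dznum ooof
Hunk 5: at line 10 remove [rclwl,cyjbp,ptoxk] add [laebt,truyl,vem] -> 15 lines: pnq jumt wpa dlnit qrqv sjis tass mvtd oyqno csl laebt truyl vem dznum ooof
Final line 13: vem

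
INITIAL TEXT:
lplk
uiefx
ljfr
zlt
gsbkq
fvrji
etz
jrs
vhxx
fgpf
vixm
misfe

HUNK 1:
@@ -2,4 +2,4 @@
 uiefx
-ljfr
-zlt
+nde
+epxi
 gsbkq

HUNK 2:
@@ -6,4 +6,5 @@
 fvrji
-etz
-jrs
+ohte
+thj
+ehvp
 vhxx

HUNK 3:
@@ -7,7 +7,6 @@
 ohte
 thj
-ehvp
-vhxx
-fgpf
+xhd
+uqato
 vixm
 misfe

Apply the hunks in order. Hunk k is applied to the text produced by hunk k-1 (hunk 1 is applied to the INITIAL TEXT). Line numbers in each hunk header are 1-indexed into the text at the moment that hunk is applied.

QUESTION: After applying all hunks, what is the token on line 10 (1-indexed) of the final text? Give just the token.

Hunk 1: at line 2 remove [ljfr,zlt] add [nde,epxi] -> 12 lines: lplk uiefx nde epxi gsbkq fvrji etz jrs vhxx fgpf vixm misfe
Hunk 2: at line 6 remove [etz,jrs] add [ohte,thj,ehvp] -> 13 lines: lplk uiefx nde epxi gsbkq fvrji ohte thj ehvp vhxx fgpf vixm misfe
Hunk 3: at line 7 remove [ehvp,vhxx,fgpf] add [xhd,uqato] -> 12 lines: lplk uiefx nde epxi gsbkq fvrji ohte thj xhd uqato vixm misfe
Final line 10: uqato

Answer: uqato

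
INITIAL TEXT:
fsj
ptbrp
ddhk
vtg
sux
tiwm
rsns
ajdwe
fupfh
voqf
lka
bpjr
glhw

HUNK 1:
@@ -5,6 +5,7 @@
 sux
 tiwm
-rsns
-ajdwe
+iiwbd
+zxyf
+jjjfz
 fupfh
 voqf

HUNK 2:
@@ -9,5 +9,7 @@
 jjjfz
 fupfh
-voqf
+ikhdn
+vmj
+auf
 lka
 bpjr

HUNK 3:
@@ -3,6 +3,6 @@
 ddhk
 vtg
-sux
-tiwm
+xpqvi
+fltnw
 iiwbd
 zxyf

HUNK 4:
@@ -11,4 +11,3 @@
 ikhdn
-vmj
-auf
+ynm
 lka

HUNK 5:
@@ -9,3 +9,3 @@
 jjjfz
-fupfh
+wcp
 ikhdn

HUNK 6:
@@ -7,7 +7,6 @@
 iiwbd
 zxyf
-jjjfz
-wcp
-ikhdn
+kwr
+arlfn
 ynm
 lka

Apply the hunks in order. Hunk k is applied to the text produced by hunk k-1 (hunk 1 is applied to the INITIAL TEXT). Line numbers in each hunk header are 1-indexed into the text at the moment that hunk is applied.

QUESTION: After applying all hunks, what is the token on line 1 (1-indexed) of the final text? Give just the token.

Hunk 1: at line 5 remove [rsns,ajdwe] add [iiwbd,zxyf,jjjfz] -> 14 lines: fsj ptbrp ddhk vtg sux tiwm iiwbd zxyf jjjfz fupfh voqf lka bpjr glhw
Hunk 2: at line 9 remove [voqf] add [ikhdn,vmj,auf] -> 16 lines: fsj ptbrp ddhk vtg sux tiwm iiwbd zxyf jjjfz fupfh ikhdn vmj auf lka bpjr glhw
Hunk 3: at line 3 remove [sux,tiwm] add [xpqvi,fltnw] -> 16 lines: fsj ptbrp ddhk vtg xpqvi fltnw iiwbd zxyf jjjfz fupfh ikhdn vmj auf lka bpjr glhw
Hunk 4: at line 11 remove [vmj,auf] add [ynm] -> 15 lines: fsj ptbrp ddhk vtg xpqvi fltnw iiwbd zxyf jjjfz fupfh ikhdn ynm lka bpjr glhw
Hunk 5: at line 9 remove [fupfh] add [wcp] -> 15 lines: fsj ptbrp ddhk vtg xpqvi fltnw iiwbd zxyf jjjfz wcp ikhdn ynm lka bpjr glhw
Hunk 6: at line 7 remove [jjjfz,wcp,ikhdn] add [kwr,arlfn] -> 14 lines: fsj ptbrp ddhk vtg xpqvi fltnw iiwbd zxyf kwr arlfn ynm lka bpjr glhw
Final line 1: fsj

Answer: fsj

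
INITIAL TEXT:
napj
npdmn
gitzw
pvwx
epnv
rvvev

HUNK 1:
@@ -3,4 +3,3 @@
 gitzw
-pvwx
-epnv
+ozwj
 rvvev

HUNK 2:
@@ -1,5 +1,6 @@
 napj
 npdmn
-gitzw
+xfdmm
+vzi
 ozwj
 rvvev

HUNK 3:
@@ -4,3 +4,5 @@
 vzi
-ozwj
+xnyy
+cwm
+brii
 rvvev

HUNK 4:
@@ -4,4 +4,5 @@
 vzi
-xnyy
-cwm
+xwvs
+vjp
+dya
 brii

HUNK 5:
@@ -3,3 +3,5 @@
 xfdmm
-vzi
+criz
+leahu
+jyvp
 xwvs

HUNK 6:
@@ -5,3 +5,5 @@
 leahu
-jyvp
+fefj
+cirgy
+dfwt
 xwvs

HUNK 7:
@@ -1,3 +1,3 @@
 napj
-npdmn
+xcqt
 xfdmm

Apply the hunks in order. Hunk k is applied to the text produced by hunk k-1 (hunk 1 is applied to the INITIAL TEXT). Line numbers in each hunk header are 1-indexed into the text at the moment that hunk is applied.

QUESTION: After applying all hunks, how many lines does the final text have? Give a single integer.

Hunk 1: at line 3 remove [pvwx,epnv] add [ozwj] -> 5 lines: napj npdmn gitzw ozwj rvvev
Hunk 2: at line 1 remove [gitzw] add [xfdmm,vzi] -> 6 lines: napj npdmn xfdmm vzi ozwj rvvev
Hunk 3: at line 4 remove [ozwj] add [xnyy,cwm,brii] -> 8 lines: napj npdmn xfdmm vzi xnyy cwm brii rvvev
Hunk 4: at line 4 remove [xnyy,cwm] add [xwvs,vjp,dya] -> 9 lines: napj npdmn xfdmm vzi xwvs vjp dya brii rvvev
Hunk 5: at line 3 remove [vzi] add [criz,leahu,jyvp] -> 11 lines: napj npdmn xfdmm criz leahu jyvp xwvs vjp dya brii rvvev
Hunk 6: at line 5 remove [jyvp] add [fefj,cirgy,dfwt] -> 13 lines: napj npdmn xfdmm criz leahu fefj cirgy dfwt xwvs vjp dya brii rvvev
Hunk 7: at line 1 remove [npdmn] add [xcqt] -> 13 lines: napj xcqt xfdmm criz leahu fefj cirgy dfwt xwvs vjp dya brii rvvev
Final line count: 13

Answer: 13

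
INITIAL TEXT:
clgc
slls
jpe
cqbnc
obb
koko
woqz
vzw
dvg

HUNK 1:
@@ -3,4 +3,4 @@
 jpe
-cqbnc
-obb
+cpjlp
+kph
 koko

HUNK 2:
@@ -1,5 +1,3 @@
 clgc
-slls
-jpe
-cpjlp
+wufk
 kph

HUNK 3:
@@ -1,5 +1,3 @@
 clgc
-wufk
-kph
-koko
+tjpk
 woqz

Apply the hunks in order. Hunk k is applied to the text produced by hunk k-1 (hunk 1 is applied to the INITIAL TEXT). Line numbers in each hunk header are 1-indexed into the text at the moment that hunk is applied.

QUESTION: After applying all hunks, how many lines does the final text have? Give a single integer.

Answer: 5

Derivation:
Hunk 1: at line 3 remove [cqbnc,obb] add [cpjlp,kph] -> 9 lines: clgc slls jpe cpjlp kph koko woqz vzw dvg
Hunk 2: at line 1 remove [slls,jpe,cpjlp] add [wufk] -> 7 lines: clgc wufk kph koko woqz vzw dvg
Hunk 3: at line 1 remove [wufk,kph,koko] add [tjpk] -> 5 lines: clgc tjpk woqz vzw dvg
Final line count: 5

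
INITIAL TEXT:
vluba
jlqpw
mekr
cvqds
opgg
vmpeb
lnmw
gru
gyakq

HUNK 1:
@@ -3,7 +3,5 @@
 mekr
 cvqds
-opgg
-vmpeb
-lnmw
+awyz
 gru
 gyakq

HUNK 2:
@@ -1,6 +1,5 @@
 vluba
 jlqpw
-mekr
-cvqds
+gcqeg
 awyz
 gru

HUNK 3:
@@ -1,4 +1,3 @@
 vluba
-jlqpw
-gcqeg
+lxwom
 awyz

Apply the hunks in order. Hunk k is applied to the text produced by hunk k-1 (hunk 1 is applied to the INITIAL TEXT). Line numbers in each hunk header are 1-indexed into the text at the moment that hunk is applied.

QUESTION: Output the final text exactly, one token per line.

Hunk 1: at line 3 remove [opgg,vmpeb,lnmw] add [awyz] -> 7 lines: vluba jlqpw mekr cvqds awyz gru gyakq
Hunk 2: at line 1 remove [mekr,cvqds] add [gcqeg] -> 6 lines: vluba jlqpw gcqeg awyz gru gyakq
Hunk 3: at line 1 remove [jlqpw,gcqeg] add [lxwom] -> 5 lines: vluba lxwom awyz gru gyakq

Answer: vluba
lxwom
awyz
gru
gyakq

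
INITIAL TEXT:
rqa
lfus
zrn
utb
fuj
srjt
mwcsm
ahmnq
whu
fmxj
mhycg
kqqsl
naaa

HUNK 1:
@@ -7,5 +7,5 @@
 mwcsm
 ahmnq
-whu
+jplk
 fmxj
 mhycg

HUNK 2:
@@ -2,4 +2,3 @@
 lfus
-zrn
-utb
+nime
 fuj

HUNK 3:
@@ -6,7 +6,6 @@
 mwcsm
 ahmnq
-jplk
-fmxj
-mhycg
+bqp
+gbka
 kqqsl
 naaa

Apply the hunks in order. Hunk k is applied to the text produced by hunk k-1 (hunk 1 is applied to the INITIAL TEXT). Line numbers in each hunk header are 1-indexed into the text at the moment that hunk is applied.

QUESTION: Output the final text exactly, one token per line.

Answer: rqa
lfus
nime
fuj
srjt
mwcsm
ahmnq
bqp
gbka
kqqsl
naaa

Derivation:
Hunk 1: at line 7 remove [whu] add [jplk] -> 13 lines: rqa lfus zrn utb fuj srjt mwcsm ahmnq jplk fmxj mhycg kqqsl naaa
Hunk 2: at line 2 remove [zrn,utb] add [nime] -> 12 lines: rqa lfus nime fuj srjt mwcsm ahmnq jplk fmxj mhycg kqqsl naaa
Hunk 3: at line 6 remove [jplk,fmxj,mhycg] add [bqp,gbka] -> 11 lines: rqa lfus nime fuj srjt mwcsm ahmnq bqp gbka kqqsl naaa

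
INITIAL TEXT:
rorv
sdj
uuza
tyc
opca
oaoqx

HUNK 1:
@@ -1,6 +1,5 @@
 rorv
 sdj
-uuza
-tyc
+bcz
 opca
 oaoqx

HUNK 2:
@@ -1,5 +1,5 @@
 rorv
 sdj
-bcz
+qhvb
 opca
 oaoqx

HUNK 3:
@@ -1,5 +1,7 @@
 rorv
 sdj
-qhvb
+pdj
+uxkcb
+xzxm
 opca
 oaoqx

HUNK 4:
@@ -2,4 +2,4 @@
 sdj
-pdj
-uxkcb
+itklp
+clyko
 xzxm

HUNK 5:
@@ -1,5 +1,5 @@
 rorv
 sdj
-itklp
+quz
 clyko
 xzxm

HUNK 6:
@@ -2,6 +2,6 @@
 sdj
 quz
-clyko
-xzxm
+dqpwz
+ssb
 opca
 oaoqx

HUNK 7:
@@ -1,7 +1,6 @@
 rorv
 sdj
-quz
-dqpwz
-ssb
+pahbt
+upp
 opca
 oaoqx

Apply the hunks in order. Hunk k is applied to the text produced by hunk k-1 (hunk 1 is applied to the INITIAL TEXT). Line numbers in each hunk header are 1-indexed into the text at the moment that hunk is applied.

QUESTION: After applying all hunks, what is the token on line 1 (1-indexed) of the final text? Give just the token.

Hunk 1: at line 1 remove [uuza,tyc] add [bcz] -> 5 lines: rorv sdj bcz opca oaoqx
Hunk 2: at line 1 remove [bcz] add [qhvb] -> 5 lines: rorv sdj qhvb opca oaoqx
Hunk 3: at line 1 remove [qhvb] add [pdj,uxkcb,xzxm] -> 7 lines: rorv sdj pdj uxkcb xzxm opca oaoqx
Hunk 4: at line 2 remove [pdj,uxkcb] add [itklp,clyko] -> 7 lines: rorv sdj itklp clyko xzxm opca oaoqx
Hunk 5: at line 1 remove [itklp] add [quz] -> 7 lines: rorv sdj quz clyko xzxm opca oaoqx
Hunk 6: at line 2 remove [clyko,xzxm] add [dqpwz,ssb] -> 7 lines: rorv sdj quz dqpwz ssb opca oaoqx
Hunk 7: at line 1 remove [quz,dqpwz,ssb] add [pahbt,upp] -> 6 lines: rorv sdj pahbt upp opca oaoqx
Final line 1: rorv

Answer: rorv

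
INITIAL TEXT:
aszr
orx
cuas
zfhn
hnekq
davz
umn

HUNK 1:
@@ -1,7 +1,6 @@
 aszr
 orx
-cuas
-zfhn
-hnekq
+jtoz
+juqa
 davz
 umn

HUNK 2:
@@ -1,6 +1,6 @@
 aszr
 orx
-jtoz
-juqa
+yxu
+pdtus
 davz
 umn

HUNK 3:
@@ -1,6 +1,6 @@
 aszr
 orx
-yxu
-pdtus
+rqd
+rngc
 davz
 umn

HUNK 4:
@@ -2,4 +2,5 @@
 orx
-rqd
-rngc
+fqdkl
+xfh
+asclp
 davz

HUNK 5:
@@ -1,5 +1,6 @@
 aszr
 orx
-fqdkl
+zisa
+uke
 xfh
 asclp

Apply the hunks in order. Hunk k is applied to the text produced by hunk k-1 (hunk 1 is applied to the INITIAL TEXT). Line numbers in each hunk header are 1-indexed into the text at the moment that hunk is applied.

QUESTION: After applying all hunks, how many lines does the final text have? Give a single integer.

Hunk 1: at line 1 remove [cuas,zfhn,hnekq] add [jtoz,juqa] -> 6 lines: aszr orx jtoz juqa davz umn
Hunk 2: at line 1 remove [jtoz,juqa] add [yxu,pdtus] -> 6 lines: aszr orx yxu pdtus davz umn
Hunk 3: at line 1 remove [yxu,pdtus] add [rqd,rngc] -> 6 lines: aszr orx rqd rngc davz umn
Hunk 4: at line 2 remove [rqd,rngc] add [fqdkl,xfh,asclp] -> 7 lines: aszr orx fqdkl xfh asclp davz umn
Hunk 5: at line 1 remove [fqdkl] add [zisa,uke] -> 8 lines: aszr orx zisa uke xfh asclp davz umn
Final line count: 8

Answer: 8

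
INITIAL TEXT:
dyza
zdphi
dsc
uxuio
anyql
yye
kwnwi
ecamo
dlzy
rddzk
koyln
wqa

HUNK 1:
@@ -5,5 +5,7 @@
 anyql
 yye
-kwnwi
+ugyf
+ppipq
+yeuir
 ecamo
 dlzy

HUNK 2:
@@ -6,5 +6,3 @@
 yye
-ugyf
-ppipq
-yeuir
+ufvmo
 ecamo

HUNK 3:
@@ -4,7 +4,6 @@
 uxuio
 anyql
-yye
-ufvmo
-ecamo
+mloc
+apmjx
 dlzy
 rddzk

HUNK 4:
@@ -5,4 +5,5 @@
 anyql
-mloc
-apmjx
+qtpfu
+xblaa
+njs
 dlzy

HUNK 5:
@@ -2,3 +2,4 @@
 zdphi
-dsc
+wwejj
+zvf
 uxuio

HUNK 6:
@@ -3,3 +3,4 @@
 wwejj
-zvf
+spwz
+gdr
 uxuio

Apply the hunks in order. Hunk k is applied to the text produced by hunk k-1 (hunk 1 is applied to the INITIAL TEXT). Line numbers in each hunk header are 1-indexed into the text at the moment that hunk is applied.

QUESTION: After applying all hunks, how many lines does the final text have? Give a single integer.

Hunk 1: at line 5 remove [kwnwi] add [ugyf,ppipq,yeuir] -> 14 lines: dyza zdphi dsc uxuio anyql yye ugyf ppipq yeuir ecamo dlzy rddzk koyln wqa
Hunk 2: at line 6 remove [ugyf,ppipq,yeuir] add [ufvmo] -> 12 lines: dyza zdphi dsc uxuio anyql yye ufvmo ecamo dlzy rddzk koyln wqa
Hunk 3: at line 4 remove [yye,ufvmo,ecamo] add [mloc,apmjx] -> 11 lines: dyza zdphi dsc uxuio anyql mloc apmjx dlzy rddzk koyln wqa
Hunk 4: at line 5 remove [mloc,apmjx] add [qtpfu,xblaa,njs] -> 12 lines: dyza zdphi dsc uxuio anyql qtpfu xblaa njs dlzy rddzk koyln wqa
Hunk 5: at line 2 remove [dsc] add [wwejj,zvf] -> 13 lines: dyza zdphi wwejj zvf uxuio anyql qtpfu xblaa njs dlzy rddzk koyln wqa
Hunk 6: at line 3 remove [zvf] add [spwz,gdr] -> 14 lines: dyza zdphi wwejj spwz gdr uxuio anyql qtpfu xblaa njs dlzy rddzk koyln wqa
Final line count: 14

Answer: 14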